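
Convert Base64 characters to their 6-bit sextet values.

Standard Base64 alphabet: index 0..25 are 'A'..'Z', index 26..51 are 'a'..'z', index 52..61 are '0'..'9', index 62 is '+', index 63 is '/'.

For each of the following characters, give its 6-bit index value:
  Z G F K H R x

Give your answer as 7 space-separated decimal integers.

'Z': A..Z range, ord('Z') − ord('A') = 25
'G': A..Z range, ord('G') − ord('A') = 6
'F': A..Z range, ord('F') − ord('A') = 5
'K': A..Z range, ord('K') − ord('A') = 10
'H': A..Z range, ord('H') − ord('A') = 7
'R': A..Z range, ord('R') − ord('A') = 17
'x': a..z range, 26 + ord('x') − ord('a') = 49

Answer: 25 6 5 10 7 17 49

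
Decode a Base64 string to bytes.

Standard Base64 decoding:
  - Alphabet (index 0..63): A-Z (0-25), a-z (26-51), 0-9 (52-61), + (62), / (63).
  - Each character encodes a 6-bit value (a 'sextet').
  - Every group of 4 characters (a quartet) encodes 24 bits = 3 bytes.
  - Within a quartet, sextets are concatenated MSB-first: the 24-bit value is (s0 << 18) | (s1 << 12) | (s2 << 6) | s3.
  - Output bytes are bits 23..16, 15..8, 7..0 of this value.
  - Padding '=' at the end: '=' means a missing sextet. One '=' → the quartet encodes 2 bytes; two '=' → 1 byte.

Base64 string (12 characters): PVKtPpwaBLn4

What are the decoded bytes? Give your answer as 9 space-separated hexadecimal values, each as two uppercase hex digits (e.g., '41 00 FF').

Answer: 3D 52 AD 3E 9C 1A 04 B9 F8

Derivation:
After char 0 ('P'=15): chars_in_quartet=1 acc=0xF bytes_emitted=0
After char 1 ('V'=21): chars_in_quartet=2 acc=0x3D5 bytes_emitted=0
After char 2 ('K'=10): chars_in_quartet=3 acc=0xF54A bytes_emitted=0
After char 3 ('t'=45): chars_in_quartet=4 acc=0x3D52AD -> emit 3D 52 AD, reset; bytes_emitted=3
After char 4 ('P'=15): chars_in_quartet=1 acc=0xF bytes_emitted=3
After char 5 ('p'=41): chars_in_quartet=2 acc=0x3E9 bytes_emitted=3
After char 6 ('w'=48): chars_in_quartet=3 acc=0xFA70 bytes_emitted=3
After char 7 ('a'=26): chars_in_quartet=4 acc=0x3E9C1A -> emit 3E 9C 1A, reset; bytes_emitted=6
After char 8 ('B'=1): chars_in_quartet=1 acc=0x1 bytes_emitted=6
After char 9 ('L'=11): chars_in_quartet=2 acc=0x4B bytes_emitted=6
After char 10 ('n'=39): chars_in_quartet=3 acc=0x12E7 bytes_emitted=6
After char 11 ('4'=56): chars_in_quartet=4 acc=0x4B9F8 -> emit 04 B9 F8, reset; bytes_emitted=9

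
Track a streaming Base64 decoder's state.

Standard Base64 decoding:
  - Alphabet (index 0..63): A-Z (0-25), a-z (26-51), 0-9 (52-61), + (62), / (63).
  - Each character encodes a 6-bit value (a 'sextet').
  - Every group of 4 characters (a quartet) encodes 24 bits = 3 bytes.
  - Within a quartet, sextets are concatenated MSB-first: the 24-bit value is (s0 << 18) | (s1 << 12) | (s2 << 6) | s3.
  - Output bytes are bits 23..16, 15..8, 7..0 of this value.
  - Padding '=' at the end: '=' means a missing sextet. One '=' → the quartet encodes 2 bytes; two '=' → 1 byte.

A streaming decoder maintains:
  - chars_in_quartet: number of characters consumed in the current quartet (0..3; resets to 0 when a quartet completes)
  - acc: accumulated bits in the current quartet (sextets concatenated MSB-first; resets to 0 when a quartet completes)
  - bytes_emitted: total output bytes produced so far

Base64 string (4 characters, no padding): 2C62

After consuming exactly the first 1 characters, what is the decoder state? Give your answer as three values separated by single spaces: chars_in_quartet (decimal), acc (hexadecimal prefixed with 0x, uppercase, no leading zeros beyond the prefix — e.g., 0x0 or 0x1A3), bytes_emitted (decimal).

After char 0 ('2'=54): chars_in_quartet=1 acc=0x36 bytes_emitted=0

Answer: 1 0x36 0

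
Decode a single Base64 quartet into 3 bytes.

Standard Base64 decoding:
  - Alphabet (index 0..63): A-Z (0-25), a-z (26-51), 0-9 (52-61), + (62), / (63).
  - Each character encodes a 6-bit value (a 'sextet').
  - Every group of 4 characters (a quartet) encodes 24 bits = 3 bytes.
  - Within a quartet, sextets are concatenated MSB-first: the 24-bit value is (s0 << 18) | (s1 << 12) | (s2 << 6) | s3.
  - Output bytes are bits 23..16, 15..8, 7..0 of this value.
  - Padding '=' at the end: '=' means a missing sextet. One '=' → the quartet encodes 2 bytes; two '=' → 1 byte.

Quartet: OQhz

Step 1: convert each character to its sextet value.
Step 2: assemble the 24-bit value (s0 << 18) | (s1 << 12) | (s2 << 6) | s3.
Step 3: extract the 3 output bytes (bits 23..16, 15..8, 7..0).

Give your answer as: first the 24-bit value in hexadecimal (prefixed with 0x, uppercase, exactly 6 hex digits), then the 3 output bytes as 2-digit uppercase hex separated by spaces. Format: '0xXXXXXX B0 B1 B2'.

Sextets: O=14, Q=16, h=33, z=51
24-bit: (14<<18) | (16<<12) | (33<<6) | 51
      = 0x380000 | 0x010000 | 0x000840 | 0x000033
      = 0x390873
Bytes: (v>>16)&0xFF=39, (v>>8)&0xFF=08, v&0xFF=73

Answer: 0x390873 39 08 73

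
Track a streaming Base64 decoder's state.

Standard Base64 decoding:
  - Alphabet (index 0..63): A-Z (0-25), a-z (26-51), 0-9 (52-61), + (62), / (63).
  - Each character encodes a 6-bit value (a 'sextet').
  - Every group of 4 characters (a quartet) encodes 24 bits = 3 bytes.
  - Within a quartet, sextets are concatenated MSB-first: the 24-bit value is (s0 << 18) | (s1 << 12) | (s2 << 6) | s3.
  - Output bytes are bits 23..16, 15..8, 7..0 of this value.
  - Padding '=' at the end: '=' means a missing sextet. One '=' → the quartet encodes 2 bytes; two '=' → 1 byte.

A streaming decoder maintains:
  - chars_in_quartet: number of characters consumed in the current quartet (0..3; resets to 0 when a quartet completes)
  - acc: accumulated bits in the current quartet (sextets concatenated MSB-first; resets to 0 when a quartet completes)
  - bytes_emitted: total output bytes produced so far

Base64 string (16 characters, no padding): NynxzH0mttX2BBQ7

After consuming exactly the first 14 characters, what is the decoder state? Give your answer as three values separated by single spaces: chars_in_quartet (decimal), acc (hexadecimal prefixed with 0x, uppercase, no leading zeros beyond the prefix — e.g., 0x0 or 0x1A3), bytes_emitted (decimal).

After char 0 ('N'=13): chars_in_quartet=1 acc=0xD bytes_emitted=0
After char 1 ('y'=50): chars_in_quartet=2 acc=0x372 bytes_emitted=0
After char 2 ('n'=39): chars_in_quartet=3 acc=0xDCA7 bytes_emitted=0
After char 3 ('x'=49): chars_in_quartet=4 acc=0x3729F1 -> emit 37 29 F1, reset; bytes_emitted=3
After char 4 ('z'=51): chars_in_quartet=1 acc=0x33 bytes_emitted=3
After char 5 ('H'=7): chars_in_quartet=2 acc=0xCC7 bytes_emitted=3
After char 6 ('0'=52): chars_in_quartet=3 acc=0x331F4 bytes_emitted=3
After char 7 ('m'=38): chars_in_quartet=4 acc=0xCC7D26 -> emit CC 7D 26, reset; bytes_emitted=6
After char 8 ('t'=45): chars_in_quartet=1 acc=0x2D bytes_emitted=6
After char 9 ('t'=45): chars_in_quartet=2 acc=0xB6D bytes_emitted=6
After char 10 ('X'=23): chars_in_quartet=3 acc=0x2DB57 bytes_emitted=6
After char 11 ('2'=54): chars_in_quartet=4 acc=0xB6D5F6 -> emit B6 D5 F6, reset; bytes_emitted=9
After char 12 ('B'=1): chars_in_quartet=1 acc=0x1 bytes_emitted=9
After char 13 ('B'=1): chars_in_quartet=2 acc=0x41 bytes_emitted=9

Answer: 2 0x41 9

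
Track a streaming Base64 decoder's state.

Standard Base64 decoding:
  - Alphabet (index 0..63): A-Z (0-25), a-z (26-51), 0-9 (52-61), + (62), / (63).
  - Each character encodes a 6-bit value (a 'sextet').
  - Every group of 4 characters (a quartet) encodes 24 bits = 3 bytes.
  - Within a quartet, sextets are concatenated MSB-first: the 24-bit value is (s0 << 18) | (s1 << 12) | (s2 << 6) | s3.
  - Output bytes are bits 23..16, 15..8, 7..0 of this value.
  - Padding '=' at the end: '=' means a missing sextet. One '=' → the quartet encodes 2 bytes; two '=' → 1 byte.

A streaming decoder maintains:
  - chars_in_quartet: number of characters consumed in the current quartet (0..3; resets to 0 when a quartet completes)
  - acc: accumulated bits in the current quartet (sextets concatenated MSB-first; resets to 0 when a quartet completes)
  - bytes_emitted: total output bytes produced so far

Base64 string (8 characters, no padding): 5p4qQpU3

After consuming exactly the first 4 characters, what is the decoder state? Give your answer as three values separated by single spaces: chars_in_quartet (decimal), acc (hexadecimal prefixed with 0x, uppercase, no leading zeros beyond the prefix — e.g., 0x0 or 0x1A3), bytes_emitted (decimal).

Answer: 0 0x0 3

Derivation:
After char 0 ('5'=57): chars_in_quartet=1 acc=0x39 bytes_emitted=0
After char 1 ('p'=41): chars_in_quartet=2 acc=0xE69 bytes_emitted=0
After char 2 ('4'=56): chars_in_quartet=3 acc=0x39A78 bytes_emitted=0
After char 3 ('q'=42): chars_in_quartet=4 acc=0xE69E2A -> emit E6 9E 2A, reset; bytes_emitted=3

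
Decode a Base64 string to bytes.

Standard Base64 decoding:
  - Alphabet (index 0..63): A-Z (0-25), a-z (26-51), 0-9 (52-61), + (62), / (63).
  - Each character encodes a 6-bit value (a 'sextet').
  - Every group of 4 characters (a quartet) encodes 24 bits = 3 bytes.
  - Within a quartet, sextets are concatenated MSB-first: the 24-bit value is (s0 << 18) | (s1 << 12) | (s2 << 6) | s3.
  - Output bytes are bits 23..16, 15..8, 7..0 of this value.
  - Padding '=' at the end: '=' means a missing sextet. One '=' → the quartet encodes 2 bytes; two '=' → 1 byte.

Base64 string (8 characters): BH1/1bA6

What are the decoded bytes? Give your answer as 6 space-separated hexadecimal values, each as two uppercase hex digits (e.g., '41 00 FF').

After char 0 ('B'=1): chars_in_quartet=1 acc=0x1 bytes_emitted=0
After char 1 ('H'=7): chars_in_quartet=2 acc=0x47 bytes_emitted=0
After char 2 ('1'=53): chars_in_quartet=3 acc=0x11F5 bytes_emitted=0
After char 3 ('/'=63): chars_in_quartet=4 acc=0x47D7F -> emit 04 7D 7F, reset; bytes_emitted=3
After char 4 ('1'=53): chars_in_quartet=1 acc=0x35 bytes_emitted=3
After char 5 ('b'=27): chars_in_quartet=2 acc=0xD5B bytes_emitted=3
After char 6 ('A'=0): chars_in_quartet=3 acc=0x356C0 bytes_emitted=3
After char 7 ('6'=58): chars_in_quartet=4 acc=0xD5B03A -> emit D5 B0 3A, reset; bytes_emitted=6

Answer: 04 7D 7F D5 B0 3A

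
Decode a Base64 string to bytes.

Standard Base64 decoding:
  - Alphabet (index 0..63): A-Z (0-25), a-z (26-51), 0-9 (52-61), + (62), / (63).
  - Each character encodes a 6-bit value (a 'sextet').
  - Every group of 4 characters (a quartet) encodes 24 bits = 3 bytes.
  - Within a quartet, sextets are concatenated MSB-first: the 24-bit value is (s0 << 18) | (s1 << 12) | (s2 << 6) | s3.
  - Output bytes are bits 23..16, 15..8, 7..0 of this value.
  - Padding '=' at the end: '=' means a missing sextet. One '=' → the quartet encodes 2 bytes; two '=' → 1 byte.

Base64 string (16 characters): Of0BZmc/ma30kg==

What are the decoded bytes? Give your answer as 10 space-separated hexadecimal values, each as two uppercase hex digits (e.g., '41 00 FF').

Answer: 39 FD 01 66 67 3F 99 AD F4 92

Derivation:
After char 0 ('O'=14): chars_in_quartet=1 acc=0xE bytes_emitted=0
After char 1 ('f'=31): chars_in_quartet=2 acc=0x39F bytes_emitted=0
After char 2 ('0'=52): chars_in_quartet=3 acc=0xE7F4 bytes_emitted=0
After char 3 ('B'=1): chars_in_quartet=4 acc=0x39FD01 -> emit 39 FD 01, reset; bytes_emitted=3
After char 4 ('Z'=25): chars_in_quartet=1 acc=0x19 bytes_emitted=3
After char 5 ('m'=38): chars_in_quartet=2 acc=0x666 bytes_emitted=3
After char 6 ('c'=28): chars_in_quartet=3 acc=0x1999C bytes_emitted=3
After char 7 ('/'=63): chars_in_quartet=4 acc=0x66673F -> emit 66 67 3F, reset; bytes_emitted=6
After char 8 ('m'=38): chars_in_quartet=1 acc=0x26 bytes_emitted=6
After char 9 ('a'=26): chars_in_quartet=2 acc=0x99A bytes_emitted=6
After char 10 ('3'=55): chars_in_quartet=3 acc=0x266B7 bytes_emitted=6
After char 11 ('0'=52): chars_in_quartet=4 acc=0x99ADF4 -> emit 99 AD F4, reset; bytes_emitted=9
After char 12 ('k'=36): chars_in_quartet=1 acc=0x24 bytes_emitted=9
After char 13 ('g'=32): chars_in_quartet=2 acc=0x920 bytes_emitted=9
Padding '==': partial quartet acc=0x920 -> emit 92; bytes_emitted=10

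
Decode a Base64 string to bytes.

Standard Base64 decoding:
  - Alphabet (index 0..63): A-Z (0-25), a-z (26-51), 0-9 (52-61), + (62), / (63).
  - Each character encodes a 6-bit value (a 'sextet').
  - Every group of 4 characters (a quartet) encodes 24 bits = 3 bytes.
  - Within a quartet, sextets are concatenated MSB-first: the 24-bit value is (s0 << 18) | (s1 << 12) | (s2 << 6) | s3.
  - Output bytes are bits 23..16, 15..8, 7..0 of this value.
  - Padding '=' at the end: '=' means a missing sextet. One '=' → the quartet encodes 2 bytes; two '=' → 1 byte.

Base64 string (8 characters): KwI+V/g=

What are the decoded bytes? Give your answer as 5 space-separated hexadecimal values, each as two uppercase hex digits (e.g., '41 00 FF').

After char 0 ('K'=10): chars_in_quartet=1 acc=0xA bytes_emitted=0
After char 1 ('w'=48): chars_in_quartet=2 acc=0x2B0 bytes_emitted=0
After char 2 ('I'=8): chars_in_quartet=3 acc=0xAC08 bytes_emitted=0
After char 3 ('+'=62): chars_in_quartet=4 acc=0x2B023E -> emit 2B 02 3E, reset; bytes_emitted=3
After char 4 ('V'=21): chars_in_quartet=1 acc=0x15 bytes_emitted=3
After char 5 ('/'=63): chars_in_quartet=2 acc=0x57F bytes_emitted=3
After char 6 ('g'=32): chars_in_quartet=3 acc=0x15FE0 bytes_emitted=3
Padding '=': partial quartet acc=0x15FE0 -> emit 57 F8; bytes_emitted=5

Answer: 2B 02 3E 57 F8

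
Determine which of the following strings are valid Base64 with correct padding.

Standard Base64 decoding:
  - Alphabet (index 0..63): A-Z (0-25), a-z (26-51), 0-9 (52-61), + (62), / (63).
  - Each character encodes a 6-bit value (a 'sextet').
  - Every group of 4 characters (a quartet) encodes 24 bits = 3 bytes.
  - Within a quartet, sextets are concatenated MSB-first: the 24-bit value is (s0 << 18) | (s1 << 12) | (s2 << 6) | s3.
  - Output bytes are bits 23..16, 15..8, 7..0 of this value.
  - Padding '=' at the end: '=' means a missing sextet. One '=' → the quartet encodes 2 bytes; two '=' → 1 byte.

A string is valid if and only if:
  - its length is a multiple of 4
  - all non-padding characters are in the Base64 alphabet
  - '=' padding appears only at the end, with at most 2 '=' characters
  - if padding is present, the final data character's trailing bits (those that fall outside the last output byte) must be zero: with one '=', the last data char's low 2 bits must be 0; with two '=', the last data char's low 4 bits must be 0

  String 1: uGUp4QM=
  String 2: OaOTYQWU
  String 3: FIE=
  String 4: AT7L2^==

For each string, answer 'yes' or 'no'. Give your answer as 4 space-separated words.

Answer: yes yes yes no

Derivation:
String 1: 'uGUp4QM=' → valid
String 2: 'OaOTYQWU' → valid
String 3: 'FIE=' → valid
String 4: 'AT7L2^==' → invalid (bad char(s): ['^'])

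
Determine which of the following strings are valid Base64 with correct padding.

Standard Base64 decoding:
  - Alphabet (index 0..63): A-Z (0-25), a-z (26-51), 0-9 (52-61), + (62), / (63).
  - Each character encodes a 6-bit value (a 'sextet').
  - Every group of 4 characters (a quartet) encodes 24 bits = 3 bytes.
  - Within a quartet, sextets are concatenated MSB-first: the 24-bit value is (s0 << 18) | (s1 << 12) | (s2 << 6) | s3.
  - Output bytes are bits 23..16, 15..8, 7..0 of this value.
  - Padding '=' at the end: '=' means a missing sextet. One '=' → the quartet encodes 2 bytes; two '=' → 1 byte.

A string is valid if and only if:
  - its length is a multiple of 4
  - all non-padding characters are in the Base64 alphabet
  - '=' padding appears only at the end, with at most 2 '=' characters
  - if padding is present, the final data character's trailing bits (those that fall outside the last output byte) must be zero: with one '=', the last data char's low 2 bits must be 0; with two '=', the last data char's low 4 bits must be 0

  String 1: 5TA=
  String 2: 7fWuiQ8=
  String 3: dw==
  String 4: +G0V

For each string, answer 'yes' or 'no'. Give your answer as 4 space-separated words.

String 1: '5TA=' → valid
String 2: '7fWuiQ8=' → valid
String 3: 'dw==' → valid
String 4: '+G0V' → valid

Answer: yes yes yes yes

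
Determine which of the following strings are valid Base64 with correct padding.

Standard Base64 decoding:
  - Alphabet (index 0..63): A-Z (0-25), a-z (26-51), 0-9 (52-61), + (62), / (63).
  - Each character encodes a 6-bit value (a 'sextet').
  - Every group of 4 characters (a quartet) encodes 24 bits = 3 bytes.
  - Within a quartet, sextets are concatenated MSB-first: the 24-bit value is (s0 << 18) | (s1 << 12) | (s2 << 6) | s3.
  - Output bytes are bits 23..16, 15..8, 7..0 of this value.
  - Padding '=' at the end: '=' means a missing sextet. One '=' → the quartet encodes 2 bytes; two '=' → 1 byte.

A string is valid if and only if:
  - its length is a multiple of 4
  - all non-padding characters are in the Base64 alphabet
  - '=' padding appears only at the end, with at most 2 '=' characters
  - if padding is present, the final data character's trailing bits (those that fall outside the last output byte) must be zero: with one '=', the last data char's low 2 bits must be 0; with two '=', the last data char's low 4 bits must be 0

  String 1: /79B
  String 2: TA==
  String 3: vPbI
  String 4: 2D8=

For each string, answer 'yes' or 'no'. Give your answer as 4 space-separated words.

Answer: yes yes yes yes

Derivation:
String 1: '/79B' → valid
String 2: 'TA==' → valid
String 3: 'vPbI' → valid
String 4: '2D8=' → valid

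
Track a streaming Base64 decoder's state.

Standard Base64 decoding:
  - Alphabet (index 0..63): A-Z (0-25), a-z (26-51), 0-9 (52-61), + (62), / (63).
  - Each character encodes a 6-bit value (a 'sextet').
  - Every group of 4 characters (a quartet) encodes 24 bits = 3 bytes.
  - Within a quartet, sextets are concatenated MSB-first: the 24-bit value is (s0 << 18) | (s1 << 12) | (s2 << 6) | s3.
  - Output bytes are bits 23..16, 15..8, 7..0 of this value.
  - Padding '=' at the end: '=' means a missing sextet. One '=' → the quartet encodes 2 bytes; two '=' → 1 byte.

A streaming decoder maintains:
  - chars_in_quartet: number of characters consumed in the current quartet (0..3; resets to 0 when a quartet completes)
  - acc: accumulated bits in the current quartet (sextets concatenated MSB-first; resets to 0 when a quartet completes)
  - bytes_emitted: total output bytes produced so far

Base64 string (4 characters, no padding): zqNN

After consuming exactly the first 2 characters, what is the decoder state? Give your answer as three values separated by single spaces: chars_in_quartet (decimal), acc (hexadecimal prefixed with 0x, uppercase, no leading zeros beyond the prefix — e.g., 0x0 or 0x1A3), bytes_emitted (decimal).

Answer: 2 0xCEA 0

Derivation:
After char 0 ('z'=51): chars_in_quartet=1 acc=0x33 bytes_emitted=0
After char 1 ('q'=42): chars_in_quartet=2 acc=0xCEA bytes_emitted=0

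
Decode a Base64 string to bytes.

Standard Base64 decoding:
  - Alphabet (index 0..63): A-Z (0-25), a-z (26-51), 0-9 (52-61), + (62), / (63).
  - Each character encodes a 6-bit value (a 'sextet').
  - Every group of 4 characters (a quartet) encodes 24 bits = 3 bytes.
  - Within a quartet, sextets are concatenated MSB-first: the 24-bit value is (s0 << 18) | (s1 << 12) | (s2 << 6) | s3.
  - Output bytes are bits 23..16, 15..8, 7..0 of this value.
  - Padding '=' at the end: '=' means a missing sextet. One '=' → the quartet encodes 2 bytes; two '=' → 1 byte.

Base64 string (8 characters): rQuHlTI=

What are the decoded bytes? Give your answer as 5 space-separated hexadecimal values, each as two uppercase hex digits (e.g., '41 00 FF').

After char 0 ('r'=43): chars_in_quartet=1 acc=0x2B bytes_emitted=0
After char 1 ('Q'=16): chars_in_quartet=2 acc=0xAD0 bytes_emitted=0
After char 2 ('u'=46): chars_in_quartet=3 acc=0x2B42E bytes_emitted=0
After char 3 ('H'=7): chars_in_quartet=4 acc=0xAD0B87 -> emit AD 0B 87, reset; bytes_emitted=3
After char 4 ('l'=37): chars_in_quartet=1 acc=0x25 bytes_emitted=3
After char 5 ('T'=19): chars_in_quartet=2 acc=0x953 bytes_emitted=3
After char 6 ('I'=8): chars_in_quartet=3 acc=0x254C8 bytes_emitted=3
Padding '=': partial quartet acc=0x254C8 -> emit 95 32; bytes_emitted=5

Answer: AD 0B 87 95 32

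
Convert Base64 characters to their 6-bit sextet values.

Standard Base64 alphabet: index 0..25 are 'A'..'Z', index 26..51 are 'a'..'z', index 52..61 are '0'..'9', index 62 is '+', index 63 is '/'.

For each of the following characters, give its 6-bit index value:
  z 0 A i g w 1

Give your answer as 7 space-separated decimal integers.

'z': a..z range, 26 + ord('z') − ord('a') = 51
'0': 0..9 range, 52 + ord('0') − ord('0') = 52
'A': A..Z range, ord('A') − ord('A') = 0
'i': a..z range, 26 + ord('i') − ord('a') = 34
'g': a..z range, 26 + ord('g') − ord('a') = 32
'w': a..z range, 26 + ord('w') − ord('a') = 48
'1': 0..9 range, 52 + ord('1') − ord('0') = 53

Answer: 51 52 0 34 32 48 53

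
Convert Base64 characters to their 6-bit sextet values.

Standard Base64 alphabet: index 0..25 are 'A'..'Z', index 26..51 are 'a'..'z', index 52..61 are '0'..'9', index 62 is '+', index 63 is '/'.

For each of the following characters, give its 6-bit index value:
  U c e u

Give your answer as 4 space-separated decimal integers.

'U': A..Z range, ord('U') − ord('A') = 20
'c': a..z range, 26 + ord('c') − ord('a') = 28
'e': a..z range, 26 + ord('e') − ord('a') = 30
'u': a..z range, 26 + ord('u') − ord('a') = 46

Answer: 20 28 30 46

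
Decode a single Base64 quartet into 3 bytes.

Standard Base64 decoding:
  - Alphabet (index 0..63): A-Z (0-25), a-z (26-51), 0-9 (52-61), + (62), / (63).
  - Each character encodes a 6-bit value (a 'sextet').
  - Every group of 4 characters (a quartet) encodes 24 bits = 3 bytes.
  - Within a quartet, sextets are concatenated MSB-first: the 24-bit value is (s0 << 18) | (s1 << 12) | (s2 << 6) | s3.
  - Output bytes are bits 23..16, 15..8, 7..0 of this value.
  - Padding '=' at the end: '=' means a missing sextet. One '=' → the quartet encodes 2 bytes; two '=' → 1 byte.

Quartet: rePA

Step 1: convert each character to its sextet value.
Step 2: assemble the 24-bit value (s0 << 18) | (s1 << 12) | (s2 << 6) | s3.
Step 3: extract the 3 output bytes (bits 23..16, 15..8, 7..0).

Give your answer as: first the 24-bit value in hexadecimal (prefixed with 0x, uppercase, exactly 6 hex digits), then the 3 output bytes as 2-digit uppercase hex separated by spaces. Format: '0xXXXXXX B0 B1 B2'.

Answer: 0xADE3C0 AD E3 C0

Derivation:
Sextets: r=43, e=30, P=15, A=0
24-bit: (43<<18) | (30<<12) | (15<<6) | 0
      = 0xAC0000 | 0x01E000 | 0x0003C0 | 0x000000
      = 0xADE3C0
Bytes: (v>>16)&0xFF=AD, (v>>8)&0xFF=E3, v&0xFF=C0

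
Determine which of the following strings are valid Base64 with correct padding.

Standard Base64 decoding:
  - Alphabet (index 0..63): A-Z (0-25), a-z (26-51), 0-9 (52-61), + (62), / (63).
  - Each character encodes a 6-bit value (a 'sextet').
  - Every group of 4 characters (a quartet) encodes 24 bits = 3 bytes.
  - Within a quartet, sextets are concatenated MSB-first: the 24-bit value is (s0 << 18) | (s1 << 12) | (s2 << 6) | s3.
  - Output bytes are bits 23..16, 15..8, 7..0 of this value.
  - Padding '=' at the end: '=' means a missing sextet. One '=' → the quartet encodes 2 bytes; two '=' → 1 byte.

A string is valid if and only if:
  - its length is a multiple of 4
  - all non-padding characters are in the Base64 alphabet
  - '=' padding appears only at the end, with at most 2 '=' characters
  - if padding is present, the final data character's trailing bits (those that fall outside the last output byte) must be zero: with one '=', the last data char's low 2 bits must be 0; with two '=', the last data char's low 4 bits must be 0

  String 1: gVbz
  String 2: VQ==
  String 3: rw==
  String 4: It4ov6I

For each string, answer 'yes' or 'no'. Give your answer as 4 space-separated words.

String 1: 'gVbz' → valid
String 2: 'VQ==' → valid
String 3: 'rw==' → valid
String 4: 'It4ov6I' → invalid (len=7 not mult of 4)

Answer: yes yes yes no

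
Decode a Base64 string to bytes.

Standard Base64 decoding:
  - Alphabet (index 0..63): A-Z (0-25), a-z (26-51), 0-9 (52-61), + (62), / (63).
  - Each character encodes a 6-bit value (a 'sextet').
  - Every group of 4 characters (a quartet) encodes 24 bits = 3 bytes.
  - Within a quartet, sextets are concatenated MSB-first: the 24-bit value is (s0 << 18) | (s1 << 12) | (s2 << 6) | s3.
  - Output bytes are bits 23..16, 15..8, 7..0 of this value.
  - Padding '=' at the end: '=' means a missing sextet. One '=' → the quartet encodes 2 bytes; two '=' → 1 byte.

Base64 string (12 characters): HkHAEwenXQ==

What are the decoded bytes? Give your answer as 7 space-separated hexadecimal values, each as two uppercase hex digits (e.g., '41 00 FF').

After char 0 ('H'=7): chars_in_quartet=1 acc=0x7 bytes_emitted=0
After char 1 ('k'=36): chars_in_quartet=2 acc=0x1E4 bytes_emitted=0
After char 2 ('H'=7): chars_in_quartet=3 acc=0x7907 bytes_emitted=0
After char 3 ('A'=0): chars_in_quartet=4 acc=0x1E41C0 -> emit 1E 41 C0, reset; bytes_emitted=3
After char 4 ('E'=4): chars_in_quartet=1 acc=0x4 bytes_emitted=3
After char 5 ('w'=48): chars_in_quartet=2 acc=0x130 bytes_emitted=3
After char 6 ('e'=30): chars_in_quartet=3 acc=0x4C1E bytes_emitted=3
After char 7 ('n'=39): chars_in_quartet=4 acc=0x1307A7 -> emit 13 07 A7, reset; bytes_emitted=6
After char 8 ('X'=23): chars_in_quartet=1 acc=0x17 bytes_emitted=6
After char 9 ('Q'=16): chars_in_quartet=2 acc=0x5D0 bytes_emitted=6
Padding '==': partial quartet acc=0x5D0 -> emit 5D; bytes_emitted=7

Answer: 1E 41 C0 13 07 A7 5D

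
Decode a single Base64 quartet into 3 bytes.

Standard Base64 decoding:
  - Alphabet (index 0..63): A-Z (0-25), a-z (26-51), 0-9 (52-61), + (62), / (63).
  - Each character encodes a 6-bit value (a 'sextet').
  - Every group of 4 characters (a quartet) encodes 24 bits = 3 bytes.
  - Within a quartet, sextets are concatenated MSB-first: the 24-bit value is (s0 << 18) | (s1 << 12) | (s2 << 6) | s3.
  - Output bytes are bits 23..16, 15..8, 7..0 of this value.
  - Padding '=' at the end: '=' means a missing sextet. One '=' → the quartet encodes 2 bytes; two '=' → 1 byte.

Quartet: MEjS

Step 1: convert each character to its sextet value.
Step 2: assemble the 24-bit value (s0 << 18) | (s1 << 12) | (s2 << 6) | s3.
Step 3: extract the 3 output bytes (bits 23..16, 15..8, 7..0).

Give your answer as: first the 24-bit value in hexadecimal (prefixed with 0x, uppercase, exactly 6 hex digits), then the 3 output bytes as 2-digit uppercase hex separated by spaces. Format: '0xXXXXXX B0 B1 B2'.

Sextets: M=12, E=4, j=35, S=18
24-bit: (12<<18) | (4<<12) | (35<<6) | 18
      = 0x300000 | 0x004000 | 0x0008C0 | 0x000012
      = 0x3048D2
Bytes: (v>>16)&0xFF=30, (v>>8)&0xFF=48, v&0xFF=D2

Answer: 0x3048D2 30 48 D2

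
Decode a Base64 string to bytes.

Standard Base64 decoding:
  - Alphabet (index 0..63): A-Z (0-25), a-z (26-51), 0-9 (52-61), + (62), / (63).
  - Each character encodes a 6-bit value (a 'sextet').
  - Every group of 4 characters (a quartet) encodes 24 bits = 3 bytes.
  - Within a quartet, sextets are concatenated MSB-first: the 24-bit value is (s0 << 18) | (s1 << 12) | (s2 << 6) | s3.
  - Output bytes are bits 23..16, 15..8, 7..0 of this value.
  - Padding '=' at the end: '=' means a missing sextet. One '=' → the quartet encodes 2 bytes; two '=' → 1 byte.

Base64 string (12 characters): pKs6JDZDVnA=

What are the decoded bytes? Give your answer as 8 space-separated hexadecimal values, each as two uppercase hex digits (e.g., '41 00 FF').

After char 0 ('p'=41): chars_in_quartet=1 acc=0x29 bytes_emitted=0
After char 1 ('K'=10): chars_in_quartet=2 acc=0xA4A bytes_emitted=0
After char 2 ('s'=44): chars_in_quartet=3 acc=0x292AC bytes_emitted=0
After char 3 ('6'=58): chars_in_quartet=4 acc=0xA4AB3A -> emit A4 AB 3A, reset; bytes_emitted=3
After char 4 ('J'=9): chars_in_quartet=1 acc=0x9 bytes_emitted=3
After char 5 ('D'=3): chars_in_quartet=2 acc=0x243 bytes_emitted=3
After char 6 ('Z'=25): chars_in_quartet=3 acc=0x90D9 bytes_emitted=3
After char 7 ('D'=3): chars_in_quartet=4 acc=0x243643 -> emit 24 36 43, reset; bytes_emitted=6
After char 8 ('V'=21): chars_in_quartet=1 acc=0x15 bytes_emitted=6
After char 9 ('n'=39): chars_in_quartet=2 acc=0x567 bytes_emitted=6
After char 10 ('A'=0): chars_in_quartet=3 acc=0x159C0 bytes_emitted=6
Padding '=': partial quartet acc=0x159C0 -> emit 56 70; bytes_emitted=8

Answer: A4 AB 3A 24 36 43 56 70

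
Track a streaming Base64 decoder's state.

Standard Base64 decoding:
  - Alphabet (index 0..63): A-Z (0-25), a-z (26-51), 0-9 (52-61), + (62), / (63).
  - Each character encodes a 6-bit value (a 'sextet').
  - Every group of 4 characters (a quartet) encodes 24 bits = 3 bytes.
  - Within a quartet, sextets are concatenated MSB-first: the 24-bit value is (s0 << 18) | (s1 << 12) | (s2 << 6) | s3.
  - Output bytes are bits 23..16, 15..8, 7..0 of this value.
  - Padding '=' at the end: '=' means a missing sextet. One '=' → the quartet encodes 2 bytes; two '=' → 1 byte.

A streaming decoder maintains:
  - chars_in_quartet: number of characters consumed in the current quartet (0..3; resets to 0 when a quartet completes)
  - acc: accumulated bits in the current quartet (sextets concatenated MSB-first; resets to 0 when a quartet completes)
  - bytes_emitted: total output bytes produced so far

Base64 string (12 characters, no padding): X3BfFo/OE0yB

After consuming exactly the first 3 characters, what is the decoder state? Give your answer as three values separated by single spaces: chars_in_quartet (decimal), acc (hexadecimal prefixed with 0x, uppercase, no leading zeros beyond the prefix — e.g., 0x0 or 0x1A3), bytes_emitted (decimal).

After char 0 ('X'=23): chars_in_quartet=1 acc=0x17 bytes_emitted=0
After char 1 ('3'=55): chars_in_quartet=2 acc=0x5F7 bytes_emitted=0
After char 2 ('B'=1): chars_in_quartet=3 acc=0x17DC1 bytes_emitted=0

Answer: 3 0x17DC1 0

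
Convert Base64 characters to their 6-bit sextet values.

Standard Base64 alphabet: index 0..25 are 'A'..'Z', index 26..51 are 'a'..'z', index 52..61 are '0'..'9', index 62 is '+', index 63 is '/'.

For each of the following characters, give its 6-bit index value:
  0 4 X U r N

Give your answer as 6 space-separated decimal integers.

'0': 0..9 range, 52 + ord('0') − ord('0') = 52
'4': 0..9 range, 52 + ord('4') − ord('0') = 56
'X': A..Z range, ord('X') − ord('A') = 23
'U': A..Z range, ord('U') − ord('A') = 20
'r': a..z range, 26 + ord('r') − ord('a') = 43
'N': A..Z range, ord('N') − ord('A') = 13

Answer: 52 56 23 20 43 13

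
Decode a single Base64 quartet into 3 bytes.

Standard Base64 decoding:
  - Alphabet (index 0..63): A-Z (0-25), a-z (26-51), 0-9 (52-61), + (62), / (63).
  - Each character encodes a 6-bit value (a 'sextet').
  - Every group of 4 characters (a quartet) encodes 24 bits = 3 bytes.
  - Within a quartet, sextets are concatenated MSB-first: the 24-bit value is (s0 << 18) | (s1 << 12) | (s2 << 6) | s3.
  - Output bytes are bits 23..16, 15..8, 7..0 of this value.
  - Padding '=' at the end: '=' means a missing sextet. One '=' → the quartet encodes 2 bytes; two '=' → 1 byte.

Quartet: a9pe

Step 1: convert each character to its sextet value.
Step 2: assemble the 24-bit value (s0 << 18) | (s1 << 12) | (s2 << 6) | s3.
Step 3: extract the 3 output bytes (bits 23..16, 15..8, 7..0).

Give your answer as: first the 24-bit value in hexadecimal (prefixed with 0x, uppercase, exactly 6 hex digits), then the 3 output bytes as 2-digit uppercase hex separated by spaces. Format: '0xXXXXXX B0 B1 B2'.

Sextets: a=26, 9=61, p=41, e=30
24-bit: (26<<18) | (61<<12) | (41<<6) | 30
      = 0x680000 | 0x03D000 | 0x000A40 | 0x00001E
      = 0x6BDA5E
Bytes: (v>>16)&0xFF=6B, (v>>8)&0xFF=DA, v&0xFF=5E

Answer: 0x6BDA5E 6B DA 5E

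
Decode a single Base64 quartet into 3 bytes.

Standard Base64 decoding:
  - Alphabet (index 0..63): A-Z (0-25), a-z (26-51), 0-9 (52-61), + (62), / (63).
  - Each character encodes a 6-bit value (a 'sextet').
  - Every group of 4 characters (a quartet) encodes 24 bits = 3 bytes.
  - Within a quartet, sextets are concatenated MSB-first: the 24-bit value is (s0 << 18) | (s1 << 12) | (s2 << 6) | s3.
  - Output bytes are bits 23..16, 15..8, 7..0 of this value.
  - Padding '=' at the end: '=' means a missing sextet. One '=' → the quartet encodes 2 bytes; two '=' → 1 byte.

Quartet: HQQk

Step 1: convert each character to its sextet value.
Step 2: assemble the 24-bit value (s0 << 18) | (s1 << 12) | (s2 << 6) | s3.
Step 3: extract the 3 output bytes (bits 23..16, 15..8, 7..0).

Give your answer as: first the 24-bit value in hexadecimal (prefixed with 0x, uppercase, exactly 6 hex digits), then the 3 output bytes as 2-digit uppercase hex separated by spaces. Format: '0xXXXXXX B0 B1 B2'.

Sextets: H=7, Q=16, Q=16, k=36
24-bit: (7<<18) | (16<<12) | (16<<6) | 36
      = 0x1C0000 | 0x010000 | 0x000400 | 0x000024
      = 0x1D0424
Bytes: (v>>16)&0xFF=1D, (v>>8)&0xFF=04, v&0xFF=24

Answer: 0x1D0424 1D 04 24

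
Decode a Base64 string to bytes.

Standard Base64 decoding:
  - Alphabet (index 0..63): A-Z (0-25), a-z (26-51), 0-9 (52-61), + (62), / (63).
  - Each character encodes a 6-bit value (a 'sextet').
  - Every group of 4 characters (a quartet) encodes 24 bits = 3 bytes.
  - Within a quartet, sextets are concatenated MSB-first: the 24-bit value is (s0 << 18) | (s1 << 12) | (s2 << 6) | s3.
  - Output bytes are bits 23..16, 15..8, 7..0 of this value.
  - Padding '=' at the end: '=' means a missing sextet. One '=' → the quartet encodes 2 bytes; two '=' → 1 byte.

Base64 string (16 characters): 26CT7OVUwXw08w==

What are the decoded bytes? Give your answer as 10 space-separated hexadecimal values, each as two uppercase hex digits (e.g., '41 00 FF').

After char 0 ('2'=54): chars_in_quartet=1 acc=0x36 bytes_emitted=0
After char 1 ('6'=58): chars_in_quartet=2 acc=0xDBA bytes_emitted=0
After char 2 ('C'=2): chars_in_quartet=3 acc=0x36E82 bytes_emitted=0
After char 3 ('T'=19): chars_in_quartet=4 acc=0xDBA093 -> emit DB A0 93, reset; bytes_emitted=3
After char 4 ('7'=59): chars_in_quartet=1 acc=0x3B bytes_emitted=3
After char 5 ('O'=14): chars_in_quartet=2 acc=0xECE bytes_emitted=3
After char 6 ('V'=21): chars_in_quartet=3 acc=0x3B395 bytes_emitted=3
After char 7 ('U'=20): chars_in_quartet=4 acc=0xECE554 -> emit EC E5 54, reset; bytes_emitted=6
After char 8 ('w'=48): chars_in_quartet=1 acc=0x30 bytes_emitted=6
After char 9 ('X'=23): chars_in_quartet=2 acc=0xC17 bytes_emitted=6
After char 10 ('w'=48): chars_in_quartet=3 acc=0x305F0 bytes_emitted=6
After char 11 ('0'=52): chars_in_quartet=4 acc=0xC17C34 -> emit C1 7C 34, reset; bytes_emitted=9
After char 12 ('8'=60): chars_in_quartet=1 acc=0x3C bytes_emitted=9
After char 13 ('w'=48): chars_in_quartet=2 acc=0xF30 bytes_emitted=9
Padding '==': partial quartet acc=0xF30 -> emit F3; bytes_emitted=10

Answer: DB A0 93 EC E5 54 C1 7C 34 F3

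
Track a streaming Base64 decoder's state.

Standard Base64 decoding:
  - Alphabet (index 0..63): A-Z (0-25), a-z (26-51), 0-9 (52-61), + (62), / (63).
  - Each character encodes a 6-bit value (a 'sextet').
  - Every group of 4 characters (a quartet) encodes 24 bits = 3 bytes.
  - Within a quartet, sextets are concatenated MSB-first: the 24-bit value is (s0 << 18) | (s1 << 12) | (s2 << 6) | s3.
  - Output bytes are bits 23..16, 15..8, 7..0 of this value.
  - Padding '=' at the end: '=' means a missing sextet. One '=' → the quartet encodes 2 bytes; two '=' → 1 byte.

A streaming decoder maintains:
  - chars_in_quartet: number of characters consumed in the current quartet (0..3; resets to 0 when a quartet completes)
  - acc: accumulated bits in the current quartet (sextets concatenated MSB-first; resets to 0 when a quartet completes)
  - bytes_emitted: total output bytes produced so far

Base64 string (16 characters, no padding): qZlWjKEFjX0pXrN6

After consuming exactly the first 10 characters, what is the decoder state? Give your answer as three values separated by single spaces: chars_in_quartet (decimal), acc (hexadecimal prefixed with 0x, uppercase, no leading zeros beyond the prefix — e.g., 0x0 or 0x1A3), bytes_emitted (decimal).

Answer: 2 0x8D7 6

Derivation:
After char 0 ('q'=42): chars_in_quartet=1 acc=0x2A bytes_emitted=0
After char 1 ('Z'=25): chars_in_quartet=2 acc=0xA99 bytes_emitted=0
After char 2 ('l'=37): chars_in_quartet=3 acc=0x2A665 bytes_emitted=0
After char 3 ('W'=22): chars_in_quartet=4 acc=0xA99956 -> emit A9 99 56, reset; bytes_emitted=3
After char 4 ('j'=35): chars_in_quartet=1 acc=0x23 bytes_emitted=3
After char 5 ('K'=10): chars_in_quartet=2 acc=0x8CA bytes_emitted=3
After char 6 ('E'=4): chars_in_quartet=3 acc=0x23284 bytes_emitted=3
After char 7 ('F'=5): chars_in_quartet=4 acc=0x8CA105 -> emit 8C A1 05, reset; bytes_emitted=6
After char 8 ('j'=35): chars_in_quartet=1 acc=0x23 bytes_emitted=6
After char 9 ('X'=23): chars_in_quartet=2 acc=0x8D7 bytes_emitted=6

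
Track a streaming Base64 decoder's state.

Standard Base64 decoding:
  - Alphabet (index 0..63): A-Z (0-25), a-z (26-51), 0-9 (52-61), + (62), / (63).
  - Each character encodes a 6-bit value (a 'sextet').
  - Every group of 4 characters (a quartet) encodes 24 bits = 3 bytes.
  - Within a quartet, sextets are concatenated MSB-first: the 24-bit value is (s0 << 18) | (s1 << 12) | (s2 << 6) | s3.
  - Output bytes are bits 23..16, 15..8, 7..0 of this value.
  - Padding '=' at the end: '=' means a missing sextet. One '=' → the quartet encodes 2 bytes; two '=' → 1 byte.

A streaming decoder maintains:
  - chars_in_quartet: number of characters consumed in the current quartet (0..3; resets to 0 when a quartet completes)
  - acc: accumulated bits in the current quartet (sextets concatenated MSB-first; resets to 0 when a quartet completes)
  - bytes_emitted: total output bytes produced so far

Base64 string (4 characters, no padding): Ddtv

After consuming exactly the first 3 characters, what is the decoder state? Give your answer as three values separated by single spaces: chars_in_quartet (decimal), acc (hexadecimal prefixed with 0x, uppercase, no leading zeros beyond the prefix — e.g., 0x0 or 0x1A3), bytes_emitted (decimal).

Answer: 3 0x376D 0

Derivation:
After char 0 ('D'=3): chars_in_quartet=1 acc=0x3 bytes_emitted=0
After char 1 ('d'=29): chars_in_quartet=2 acc=0xDD bytes_emitted=0
After char 2 ('t'=45): chars_in_quartet=3 acc=0x376D bytes_emitted=0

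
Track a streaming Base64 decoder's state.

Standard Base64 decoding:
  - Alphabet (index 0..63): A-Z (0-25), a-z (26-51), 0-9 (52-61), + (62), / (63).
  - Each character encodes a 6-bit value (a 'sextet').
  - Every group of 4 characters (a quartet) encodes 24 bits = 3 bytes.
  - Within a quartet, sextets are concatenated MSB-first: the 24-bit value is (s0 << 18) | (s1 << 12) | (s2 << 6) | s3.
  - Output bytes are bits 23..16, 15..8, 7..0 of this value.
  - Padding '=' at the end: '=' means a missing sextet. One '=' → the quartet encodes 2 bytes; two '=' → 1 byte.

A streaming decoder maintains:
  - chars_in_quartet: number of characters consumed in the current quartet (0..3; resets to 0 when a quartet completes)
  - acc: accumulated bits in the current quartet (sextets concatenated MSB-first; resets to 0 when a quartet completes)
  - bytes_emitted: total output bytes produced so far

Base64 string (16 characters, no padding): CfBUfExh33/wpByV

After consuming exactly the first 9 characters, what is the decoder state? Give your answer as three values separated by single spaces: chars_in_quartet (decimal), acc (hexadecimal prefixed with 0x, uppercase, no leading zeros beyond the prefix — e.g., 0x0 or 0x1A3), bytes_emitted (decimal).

Answer: 1 0x37 6

Derivation:
After char 0 ('C'=2): chars_in_quartet=1 acc=0x2 bytes_emitted=0
After char 1 ('f'=31): chars_in_quartet=2 acc=0x9F bytes_emitted=0
After char 2 ('B'=1): chars_in_quartet=3 acc=0x27C1 bytes_emitted=0
After char 3 ('U'=20): chars_in_quartet=4 acc=0x9F054 -> emit 09 F0 54, reset; bytes_emitted=3
After char 4 ('f'=31): chars_in_quartet=1 acc=0x1F bytes_emitted=3
After char 5 ('E'=4): chars_in_quartet=2 acc=0x7C4 bytes_emitted=3
After char 6 ('x'=49): chars_in_quartet=3 acc=0x1F131 bytes_emitted=3
After char 7 ('h'=33): chars_in_quartet=4 acc=0x7C4C61 -> emit 7C 4C 61, reset; bytes_emitted=6
After char 8 ('3'=55): chars_in_quartet=1 acc=0x37 bytes_emitted=6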